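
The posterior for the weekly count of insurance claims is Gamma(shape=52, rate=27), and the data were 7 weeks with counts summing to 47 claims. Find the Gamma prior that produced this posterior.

Gamma–Poisson conjugacy: posterior shape = α + Σxᵢ, posterior rate = β + n.
So α = 52 − 47 = 5 and β = 27 − 7 = 20.

Gamma(shape=5, rate=20)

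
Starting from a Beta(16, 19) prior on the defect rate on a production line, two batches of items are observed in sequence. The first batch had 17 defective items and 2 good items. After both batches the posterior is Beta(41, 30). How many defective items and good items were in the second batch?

Because Beta–binomial updating is additive in the counts, the combined data contributed (α_post−α_prior, β_post−β_prior) successes and failures.
Total across both batches: 41−16=25 defective items, 30−19=11 good items.
Subtract the first batch: 25−17=8 defective items and 11−2=9 good items.

8 defective items and 9 good items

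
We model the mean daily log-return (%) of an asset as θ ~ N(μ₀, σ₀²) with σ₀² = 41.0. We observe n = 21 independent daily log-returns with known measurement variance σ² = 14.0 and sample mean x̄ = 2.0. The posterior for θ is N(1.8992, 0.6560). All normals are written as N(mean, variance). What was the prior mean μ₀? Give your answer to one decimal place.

The posterior mean is a precision-weighted average: μ_n = (τ₀μ₀ + τ_data·x̄)/(τ₀+τ_data), with τ₀=1/σ₀² and τ_data=n/σ².
Here τ₀ = 1/41.0 = 0.024390 and τ_data = 21/14.0 = 1.500000, so τ_n = 1.524390.
Rearranging for μ₀: μ₀ = (μ_n·τ_n − τ_data·x̄)/τ₀ = (1.8992·1.524390 − 1.500000·2.0) / 0.024390 = -0.104879/0.024390 ≈ -4.3.

μ₀ = -4.3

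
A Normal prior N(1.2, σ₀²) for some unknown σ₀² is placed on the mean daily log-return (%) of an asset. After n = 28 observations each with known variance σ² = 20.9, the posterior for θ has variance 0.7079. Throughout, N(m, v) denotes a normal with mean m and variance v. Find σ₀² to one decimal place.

σ₀² = 13.7

For the Normal–Normal model with known σ², precisions add: τ_n = τ₀ + n/σ².
So 1/σ₀² = 1/0.7079 − 28/20.9 = 1.412629 − 1.339713 = 0.072916.
Hence σ₀² = 1/0.072916 ≈ 13.7.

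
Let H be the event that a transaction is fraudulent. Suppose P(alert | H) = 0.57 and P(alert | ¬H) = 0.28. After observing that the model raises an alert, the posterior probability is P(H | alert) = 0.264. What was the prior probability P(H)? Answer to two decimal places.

P(H) = 0.15

In odds form, posterior odds = prior odds × likelihood ratio, so prior odds = posterior odds ÷ LR.
Posterior odds = 0.264/(1−0.264) = 0.3587. LR = 0.57/0.28 = 2.0357.
Prior odds = 0.3587/2.0357 = 0.1762, so P(H) = 0.1762/(1+0.1762) ≈ 0.15.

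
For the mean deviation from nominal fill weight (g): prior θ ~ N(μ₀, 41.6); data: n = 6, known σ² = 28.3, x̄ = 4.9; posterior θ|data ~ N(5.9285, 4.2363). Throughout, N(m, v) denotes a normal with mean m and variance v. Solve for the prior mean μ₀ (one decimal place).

The posterior mean is a precision-weighted average: μ_n = (τ₀μ₀ + τ_data·x̄)/(τ₀+τ_data), with τ₀=1/σ₀² and τ_data=n/σ².
Here τ₀ = 1/41.6 = 0.024038 and τ_data = 6/28.3 = 0.212014, so τ_n = 0.236052.
Rearranging for μ₀: μ₀ = (μ_n·τ_n − τ_data·x̄)/τ₀ = (5.9285·0.236052 − 0.212014·4.9) / 0.024038 = 0.360566/0.024038 ≈ 15.0.

μ₀ = 15.0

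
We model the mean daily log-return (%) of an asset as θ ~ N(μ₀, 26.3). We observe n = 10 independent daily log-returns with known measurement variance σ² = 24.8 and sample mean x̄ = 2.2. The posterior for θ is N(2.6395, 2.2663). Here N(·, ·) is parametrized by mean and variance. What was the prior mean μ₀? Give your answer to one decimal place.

The posterior mean is a precision-weighted average: μ_n = (τ₀μ₀ + τ_data·x̄)/(τ₀+τ_data), with τ₀=1/σ₀² and τ_data=n/σ².
Here τ₀ = 1/26.3 = 0.038023 and τ_data = 10/24.8 = 0.403226, so τ_n = 0.441249.
Rearranging for μ₀: μ₀ = (μ_n·τ_n − τ_data·x̄)/τ₀ = (2.6395·0.441249 − 0.403226·2.2) / 0.038023 = 0.277580/0.038023 ≈ 7.3.

μ₀ = 7.3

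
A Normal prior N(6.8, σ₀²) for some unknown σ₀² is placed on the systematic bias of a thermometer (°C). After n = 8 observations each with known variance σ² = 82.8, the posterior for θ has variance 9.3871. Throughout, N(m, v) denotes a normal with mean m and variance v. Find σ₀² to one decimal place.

σ₀² = 100.9

For the Normal–Normal model with known σ², precisions add: τ_n = τ₀ + n/σ².
So 1/σ₀² = 1/9.3871 − 8/82.8 = 0.106529 − 0.096618 = 0.009911.
Hence σ₀² = 1/0.009911 ≈ 100.9.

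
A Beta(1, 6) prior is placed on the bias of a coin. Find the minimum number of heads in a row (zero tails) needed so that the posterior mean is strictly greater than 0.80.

After k heads and 0 tails the posterior is Beta(1+k, 6), with mean (1+k)/(1+6+k).
Set (1+k)/(7+k) > 0.80 and solve: k > (0.80·7 − 1)/(1 − 0.80) = 23.000.
The smallest integer exceeding 23.000 is 24, and checking k=24: (25)/(31) = 0.8065 > 0.80.

k = 24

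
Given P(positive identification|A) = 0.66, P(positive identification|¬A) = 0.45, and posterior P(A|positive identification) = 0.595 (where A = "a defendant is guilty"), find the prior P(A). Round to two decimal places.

P(A) = 0.50

Bayes' rule in odds form gives O(A|E) = O(A)·[P(E|A)/P(E|¬A)], hence O(A) = O(A|E)/LR.
Posterior odds = 0.595/(1−0.595) = 1.4691. LR = 0.66/0.45 = 1.4667.
Prior odds = 1.4691/1.4667 = 1.0016, so P(A) = 1.0016/(1+1.0016) ≈ 0.50.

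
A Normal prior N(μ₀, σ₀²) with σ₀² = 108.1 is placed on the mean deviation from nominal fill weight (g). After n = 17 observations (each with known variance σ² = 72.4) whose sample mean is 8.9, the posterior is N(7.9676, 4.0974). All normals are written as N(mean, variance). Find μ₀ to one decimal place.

With known observation variance, the Normal–Normal posterior has precision τ_n = τ₀ + n/σ² and mean μ_n = (τ₀μ₀ + (n/σ²)x̄)/τ_n.
Here τ₀ = 1/108.1 = 0.009251 and τ_data = 17/72.4 = 0.234807, so τ_n = 0.244058.
Rearranging for μ₀: μ₀ = (μ_n·τ_n − τ_data·x̄)/τ₀ = (7.9676·0.244058 − 0.234807·8.9) / 0.009251 = -0.145226/0.009251 ≈ -15.7.

μ₀ = -15.7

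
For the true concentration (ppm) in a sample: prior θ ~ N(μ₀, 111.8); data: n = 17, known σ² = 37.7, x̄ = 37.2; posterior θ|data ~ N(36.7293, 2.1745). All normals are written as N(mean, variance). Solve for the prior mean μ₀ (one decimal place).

μ₀ = 13.0

The posterior mean is a precision-weighted average: μ_n = (τ₀μ₀ + τ_data·x̄)/(τ₀+τ_data), with τ₀=1/σ₀² and τ_data=n/σ².
Here τ₀ = 1/111.8 = 0.008945 and τ_data = 17/37.7 = 0.450928, so τ_n = 0.459873.
Rearranging for μ₀: μ₀ = (μ_n·τ_n − τ_data·x̄)/τ₀ = (36.7293·0.459873 − 0.450928·37.2) / 0.008945 = 0.116292/0.008945 ≈ 13.0.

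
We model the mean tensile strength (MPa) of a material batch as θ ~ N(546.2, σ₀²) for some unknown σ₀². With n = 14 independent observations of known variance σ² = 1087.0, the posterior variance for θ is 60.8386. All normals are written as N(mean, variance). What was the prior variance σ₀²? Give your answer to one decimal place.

σ₀² = 281.1

For the Normal–Normal model with known σ², precisions add: τ_n = τ₀ + n/σ².
So 1/σ₀² = 1/60.8386 − 14/1087.0 = 0.016437 − 0.012879 = 0.003558.
Hence σ₀² = 1/0.003558 ≈ 281.1.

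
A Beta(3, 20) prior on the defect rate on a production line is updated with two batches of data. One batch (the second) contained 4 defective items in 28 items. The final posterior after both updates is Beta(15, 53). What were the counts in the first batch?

Because Beta–binomial updating is additive in the counts, the combined data contributed (α_post−α_prior, β_post−β_prior) successes and failures.
Total across both batches: 15−3=12 defective items, 53−20=33 good items.
Subtract the second batch: 12−4=8 defective items and 33−24=9 good items.

8 defective items and 9 good items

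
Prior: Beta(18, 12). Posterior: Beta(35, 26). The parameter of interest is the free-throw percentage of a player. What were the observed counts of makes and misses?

17 makes and 14 misses

Under Beta–binomial conjugacy the posterior parameters are (α+s, β+f).
Match parameters: s=35−18=17, f=26−12=14.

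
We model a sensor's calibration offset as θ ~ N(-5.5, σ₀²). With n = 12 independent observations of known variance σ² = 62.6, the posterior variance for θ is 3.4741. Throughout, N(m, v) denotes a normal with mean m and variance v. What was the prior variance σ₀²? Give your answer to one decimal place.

σ₀² = 10.4

For the Normal–Normal model with known σ², precisions add: τ_n = τ₀ + n/σ².
So 1/σ₀² = 1/3.4741 − 12/62.6 = 0.287844 − 0.191693 = 0.096151.
Hence σ₀² = 1/0.096151 ≈ 10.4.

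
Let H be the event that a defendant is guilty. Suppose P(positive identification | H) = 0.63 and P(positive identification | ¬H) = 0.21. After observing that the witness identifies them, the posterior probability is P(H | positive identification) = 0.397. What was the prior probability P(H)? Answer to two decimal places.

P(H) = 0.18

Bayes' rule in odds form gives O(H|E) = O(H)·[P(E|H)/P(E|¬H)], hence O(H) = O(H|E)/LR.
Posterior odds = 0.397/(1−0.397) = 0.6584. LR = 0.63/0.21 = 3.0000.
Prior odds = 0.6584/3.0000 = 0.2195, so P(H) = 0.2195/(1+0.2195) ≈ 0.18.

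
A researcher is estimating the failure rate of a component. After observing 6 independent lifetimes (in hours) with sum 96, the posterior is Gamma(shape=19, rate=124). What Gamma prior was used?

For an exponential likelihood with a Gamma(α, β) prior on the rate, n observations with total T give posterior Gamma(α+n, β+T).
So α = 19 − 6 = 13 and β = 124 − 96 = 28.

Gamma(shape=13, rate=28)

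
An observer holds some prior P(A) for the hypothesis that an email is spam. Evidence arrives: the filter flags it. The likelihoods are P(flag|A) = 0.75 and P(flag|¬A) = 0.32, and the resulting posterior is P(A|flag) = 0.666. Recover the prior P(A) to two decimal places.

Bayes' rule in odds form gives O(A|E) = O(A)·[P(E|A)/P(E|¬A)], hence O(A) = O(A|E)/LR.
Posterior odds = 0.666/(1−0.666) = 1.9940. LR = 0.75/0.32 = 2.3438.
Prior odds = 1.9940/2.3438 = 0.8508, so P(A) = 0.8508/(1+0.8508) ≈ 0.46.

P(A) = 0.46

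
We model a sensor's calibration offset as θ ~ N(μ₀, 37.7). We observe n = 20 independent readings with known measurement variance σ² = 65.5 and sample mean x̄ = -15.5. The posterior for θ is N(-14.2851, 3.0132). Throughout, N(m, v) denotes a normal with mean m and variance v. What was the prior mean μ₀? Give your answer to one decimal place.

μ₀ = -0.3

The posterior mean is a precision-weighted average: μ_n = (τ₀μ₀ + τ_data·x̄)/(τ₀+τ_data), with τ₀=1/σ₀² and τ_data=n/σ².
Here τ₀ = 1/37.7 = 0.026525 and τ_data = 20/65.5 = 0.305344, so τ_n = 0.331869.
Rearranging for μ₀: μ₀ = (μ_n·τ_n − τ_data·x̄)/τ₀ = (-14.2851·0.331869 − 0.305344·-15.5) / 0.026525 = -0.007950/0.026525 ≈ -0.3.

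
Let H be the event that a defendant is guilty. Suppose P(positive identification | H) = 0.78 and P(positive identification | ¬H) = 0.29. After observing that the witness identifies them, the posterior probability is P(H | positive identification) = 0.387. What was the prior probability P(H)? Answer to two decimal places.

P(H) = 0.19

Bayes' rule in odds form gives O(H|E) = O(H)·[P(E|H)/P(E|¬H)], hence O(H) = O(H|E)/LR.
Posterior odds = 0.387/(1−0.387) = 0.6313. LR = 0.78/0.29 = 2.6897.
Prior odds = 0.6313/2.6897 = 0.2347, so P(H) = 0.2347/(1+0.2347) ≈ 0.19.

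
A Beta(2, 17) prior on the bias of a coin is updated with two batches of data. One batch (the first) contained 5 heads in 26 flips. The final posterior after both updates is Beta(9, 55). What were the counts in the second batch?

2 heads and 17 tails

Sequential conjugate updates are equivalent to a single update on the pooled data, so total successes = posterior α − prior α and total failures = posterior β − prior β.
Total across both batches: 9−2=7 heads, 55−17=38 tails.
Subtract the first batch: 7−5=2 heads and 38−21=17 tails.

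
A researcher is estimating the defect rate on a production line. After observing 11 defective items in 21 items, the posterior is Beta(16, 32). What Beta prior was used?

Beta(5, 22)

Under Beta–binomial conjugacy the posterior parameters are (α+s, β+f).
Subtract the data counts: 16−11=5, 32−10=22.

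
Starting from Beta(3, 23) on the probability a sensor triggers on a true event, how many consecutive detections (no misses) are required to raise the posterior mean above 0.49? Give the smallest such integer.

After k detections and 0 misses the posterior is Beta(3+k, 23), with mean (3+k)/(3+23+k).
Set (3+k)/(26+k) > 0.49 and solve: k > (0.49·26 − 3)/(1 − 0.49) = 19.098.
The smallest integer exceeding 19.098 is 20.

k = 20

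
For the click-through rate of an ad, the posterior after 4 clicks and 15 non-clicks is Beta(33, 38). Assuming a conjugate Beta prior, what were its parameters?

Beta(29, 23)

A Beta(α, β) prior with s successes and f failures in binomial data gives a Beta(α+s, β+f) posterior.
Subtract the data counts: 33−4=29, 38−15=23.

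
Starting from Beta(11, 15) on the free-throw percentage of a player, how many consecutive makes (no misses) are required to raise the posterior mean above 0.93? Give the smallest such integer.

k = 189

After k makes and 0 misses the posterior is Beta(11+k, 15), with mean (11+k)/(11+15+k).
Set (11+k)/(26+k) > 0.93 and solve: k > (0.93·26 − 11)/(1 − 0.93) = 188.286.
The smallest integer exceeding 188.286 is 189.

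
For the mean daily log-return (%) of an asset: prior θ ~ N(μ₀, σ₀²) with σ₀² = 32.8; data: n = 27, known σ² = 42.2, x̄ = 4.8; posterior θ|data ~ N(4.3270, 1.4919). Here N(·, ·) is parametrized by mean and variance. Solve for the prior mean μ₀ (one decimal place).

With known observation variance, the Normal–Normal posterior has precision τ_n = τ₀ + n/σ² and mean μ_n = (τ₀μ₀ + (n/σ²)x̄)/τ_n.
Here τ₀ = 1/32.8 = 0.030488 and τ_data = 27/42.2 = 0.639810, so τ_n = 0.670298.
Rearranging for μ₀: μ₀ = (μ_n·τ_n − τ_data·x̄)/τ₀ = (4.3270·0.670298 − 0.639810·4.8) / 0.030488 = -0.170709/0.030488 ≈ -5.6.

μ₀ = -5.6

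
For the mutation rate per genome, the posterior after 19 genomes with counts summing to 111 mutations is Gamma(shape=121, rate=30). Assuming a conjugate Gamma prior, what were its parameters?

Gamma–Poisson conjugacy: posterior shape = α + Σxᵢ, posterior rate = β + n.
So α = 121 − 111 = 10 and β = 30 − 19 = 11.

Gamma(shape=10, rate=11)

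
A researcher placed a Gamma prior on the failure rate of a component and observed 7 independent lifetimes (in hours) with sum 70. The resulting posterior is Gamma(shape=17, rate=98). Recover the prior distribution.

Gamma(shape=10, rate=28)

For an exponential likelihood with a Gamma(α, β) prior on the rate, n observations with total T give posterior Gamma(α+n, β+T).
So α = 17 − 7 = 10 and β = 98 − 70 = 28.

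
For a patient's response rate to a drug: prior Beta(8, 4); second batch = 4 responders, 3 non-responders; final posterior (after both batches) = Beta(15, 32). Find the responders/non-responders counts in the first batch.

3 responders and 25 non-responders

Sequential conjugate updates are equivalent to a single update on the pooled data, so total successes = posterior α − prior α and total failures = posterior β − prior β.
Total across both batches: 15−8=7 responders, 32−4=28 non-responders.
Subtract the second batch: 7−4=3 responders and 28−3=25 non-responders.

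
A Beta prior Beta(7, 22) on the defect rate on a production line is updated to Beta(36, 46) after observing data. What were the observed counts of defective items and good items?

A Beta(a, b) prior with s successes and f failures in binomial data gives a Beta(a+s, b+f) posterior.
So s = 36 − 7 = 29 and f = 46 − 22 = 24.

29 defective items and 24 good items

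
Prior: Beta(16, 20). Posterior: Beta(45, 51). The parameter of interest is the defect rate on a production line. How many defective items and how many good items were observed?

29 defective items and 31 good items

Under Beta–binomial conjugacy the posterior parameters are (a+s, b+f).
Match parameters: s=45−16=29, f=51−20=31.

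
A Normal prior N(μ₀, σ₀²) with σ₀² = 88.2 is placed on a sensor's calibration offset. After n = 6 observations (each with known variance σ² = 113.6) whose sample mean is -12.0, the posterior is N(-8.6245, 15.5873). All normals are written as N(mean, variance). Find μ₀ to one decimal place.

With known observation variance, the Normal–Normal posterior has precision τ_n = τ₀ + n/σ² and mean μ_n = (τ₀μ₀ + (n/σ²)x̄)/τ_n.
Here τ₀ = 1/88.2 = 0.011338 and τ_data = 6/113.6 = 0.052817, so τ_n = 0.064155.
Rearranging for μ₀: μ₀ = (μ_n·τ_n − τ_data·x̄)/τ₀ = (-8.6245·0.064155 − 0.052817·-12.0) / 0.011338 = 0.080499/0.011338 ≈ 7.1.

μ₀ = 7.1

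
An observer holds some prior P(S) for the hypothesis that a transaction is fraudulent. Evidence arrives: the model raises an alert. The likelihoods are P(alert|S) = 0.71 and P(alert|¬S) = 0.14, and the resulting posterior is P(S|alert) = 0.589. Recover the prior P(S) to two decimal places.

P(S) = 0.22

Bayes' rule in odds form gives O(S|E) = O(S)·[P(E|S)/P(E|¬S)], hence O(S) = O(S|E)/LR.
Posterior odds = 0.589/(1−0.589) = 1.4331. LR = 0.71/0.14 = 5.0714.
Prior odds = 1.4331/5.0714 = 0.2826, so P(S) = 0.2826/(1+0.2826) ≈ 0.22.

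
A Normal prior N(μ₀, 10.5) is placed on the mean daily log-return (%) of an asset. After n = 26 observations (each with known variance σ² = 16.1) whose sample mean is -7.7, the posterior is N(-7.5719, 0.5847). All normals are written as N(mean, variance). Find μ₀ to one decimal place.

With known observation variance, the Normal–Normal posterior has precision τ_n = τ₀ + n/σ² and mean μ_n = (τ₀μ₀ + (n/σ²)x̄)/τ_n.
Here τ₀ = 1/10.5 = 0.095238 and τ_data = 26/16.1 = 1.614907, so τ_n = 1.710145.
Rearranging for μ₀: μ₀ = (μ_n·τ_n − τ_data·x̄)/τ₀ = (-7.5719·1.710145 − 1.614907·-7.7) / 0.095238 = -0.514263/0.095238 ≈ -5.4.

μ₀ = -5.4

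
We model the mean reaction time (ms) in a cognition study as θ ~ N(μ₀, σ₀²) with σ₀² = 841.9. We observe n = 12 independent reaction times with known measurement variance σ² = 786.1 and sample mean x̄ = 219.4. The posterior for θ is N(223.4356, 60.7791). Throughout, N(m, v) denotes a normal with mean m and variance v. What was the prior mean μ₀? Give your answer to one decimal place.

μ₀ = 275.3

The posterior mean is a precision-weighted average: μ_n = (τ₀μ₀ + τ_data·x̄)/(τ₀+τ_data), with τ₀=1/σ₀² and τ_data=n/σ².
Here τ₀ = 1/841.9 = 0.001188 and τ_data = 12/786.1 = 0.015265, so τ_n = 0.016453.
Rearranging for μ₀: μ₀ = (μ_n·τ_n − τ_data·x̄)/τ₀ = (223.4356·0.016453 − 0.015265·219.4) / 0.001188 = 0.327045/0.001188 ≈ 275.3.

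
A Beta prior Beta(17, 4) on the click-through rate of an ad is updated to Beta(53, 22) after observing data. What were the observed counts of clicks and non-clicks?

36 clicks and 18 non-clicks

A Beta(α, β) prior with s successes and f failures in binomial data gives a Beta(α+s, β+f) posterior.
So s = 53 − 17 = 36 and f = 22 − 4 = 18.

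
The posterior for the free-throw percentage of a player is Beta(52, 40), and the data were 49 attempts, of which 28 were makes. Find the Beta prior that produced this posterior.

Beta(24, 19)

Beta is conjugate to the binomial likelihood: posterior = Beta(α+s, β+f).
So α = 52 − 28 = 24 and β = 40 − 21 = 19.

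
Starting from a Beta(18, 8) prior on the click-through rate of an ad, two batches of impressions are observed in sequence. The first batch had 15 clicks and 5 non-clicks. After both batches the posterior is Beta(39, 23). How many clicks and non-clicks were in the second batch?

Because Beta–binomial updating is additive in the counts, the combined data contributed (α_post−α_prior, β_post−β_prior) successes and failures.
Total across both batches: 39−18=21 clicks, 23−8=15 non-clicks.
Subtract the first batch: 21−15=6 clicks and 15−5=10 non-clicks.

6 clicks and 10 non-clicks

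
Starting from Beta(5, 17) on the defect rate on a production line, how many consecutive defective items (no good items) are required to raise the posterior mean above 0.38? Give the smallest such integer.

k = 6

After k defective items and 0 good items the posterior is Beta(5+k, 17), with mean (5+k)/(5+17+k).
Set (5+k)/(22+k) > 0.38 and solve: k > (0.38·22 − 5)/(1 − 0.38) = 5.419.
The smallest integer exceeding 5.419 is 6.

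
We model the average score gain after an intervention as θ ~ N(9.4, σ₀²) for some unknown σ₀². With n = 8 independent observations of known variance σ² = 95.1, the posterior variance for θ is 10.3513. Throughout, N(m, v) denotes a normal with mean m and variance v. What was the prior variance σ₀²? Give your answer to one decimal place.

For the Normal–Normal model with known σ², precisions add: τ_n = τ₀ + n/σ².
So 1/σ₀² = 1/10.3513 − 8/95.1 = 0.096606 − 0.084122 = 0.012484.
Hence σ₀² = 1/0.012484 ≈ 80.1.

σ₀² = 80.1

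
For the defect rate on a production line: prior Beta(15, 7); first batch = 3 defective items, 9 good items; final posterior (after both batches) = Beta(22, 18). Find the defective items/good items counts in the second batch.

4 defective items and 2 good items

Sequential conjugate updates are equivalent to a single update on the pooled data, so total successes = posterior α − prior α and total failures = posterior β − prior β.
Total across both batches: 22−15=7 defective items, 18−7=11 good items.
Subtract the first batch: 7−3=4 defective items and 11−9=2 good items.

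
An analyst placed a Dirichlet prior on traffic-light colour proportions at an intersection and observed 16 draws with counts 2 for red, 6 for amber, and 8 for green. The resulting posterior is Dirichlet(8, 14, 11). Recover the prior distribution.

For a Dirichlet(α) prior with multinomial counts c, the posterior is Dirichlet(α + c) componentwise.
Subtract each count from the matching posterior parameter: 8−2=6, 14−6=8, 11−8=3.

Dirichlet(6, 8, 3)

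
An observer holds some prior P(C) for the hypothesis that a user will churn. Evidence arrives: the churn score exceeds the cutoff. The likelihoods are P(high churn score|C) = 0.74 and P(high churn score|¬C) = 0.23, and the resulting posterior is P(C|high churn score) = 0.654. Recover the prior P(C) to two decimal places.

In odds form, posterior odds = prior odds × likelihood ratio, so prior odds = posterior odds ÷ LR.
Posterior odds = 0.654/(1−0.654) = 1.8902. LR = 0.74/0.23 = 3.2174.
Prior odds = 1.8902/3.2174 = 0.5875, so P(C) = 0.5875/(1+0.5875) ≈ 0.37.

P(C) = 0.37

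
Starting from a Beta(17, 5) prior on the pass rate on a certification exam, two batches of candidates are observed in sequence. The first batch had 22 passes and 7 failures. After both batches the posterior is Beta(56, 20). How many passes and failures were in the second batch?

Sequential conjugate updates are equivalent to a single update on the pooled data, so total successes = posterior α − prior α and total failures = posterior β − prior β.
Total across both batches: 56−17=39 passes, 20−5=15 failures.
Subtract the first batch: 39−22=17 passes and 15−7=8 failures.

17 passes and 8 failures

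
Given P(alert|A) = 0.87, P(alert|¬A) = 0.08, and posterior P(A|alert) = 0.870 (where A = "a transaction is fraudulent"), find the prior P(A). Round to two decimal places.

Bayes' rule in odds form gives O(A|E) = O(A)·[P(E|A)/P(E|¬A)], hence O(A) = O(A|E)/LR.
Posterior odds = 0.870/(1−0.870) = 6.6923. LR = 0.87/0.08 = 10.8750.
Prior odds = 6.6923/10.8750 = 0.6154, so P(A) = 0.6154/(1+0.6154) ≈ 0.38.

P(A) = 0.38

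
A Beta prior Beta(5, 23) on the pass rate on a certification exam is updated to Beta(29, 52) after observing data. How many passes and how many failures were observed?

24 passes and 29 failures

Beta is conjugate to the binomial likelihood: posterior = Beta(α+s, β+f).
Match parameters: s=29−5=24, f=52−23=29.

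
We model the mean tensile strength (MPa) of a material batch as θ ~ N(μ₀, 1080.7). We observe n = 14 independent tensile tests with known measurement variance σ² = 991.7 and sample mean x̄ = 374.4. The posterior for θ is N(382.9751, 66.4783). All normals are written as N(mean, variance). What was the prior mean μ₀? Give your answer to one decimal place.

The posterior mean is a precision-weighted average: μ_n = (τ₀μ₀ + τ_data·x̄)/(τ₀+τ_data), with τ₀=1/σ₀² and τ_data=n/σ².
Here τ₀ = 1/1080.7 = 0.000925 and τ_data = 14/991.7 = 0.014117, so τ_n = 0.015042.
Rearranging for μ₀: μ₀ = (μ_n·τ_n − τ_data·x̄)/τ₀ = (382.9751·0.015042 − 0.014117·374.4) / 0.000925 = 0.475307/0.000925 ≈ 513.8.

μ₀ = 513.8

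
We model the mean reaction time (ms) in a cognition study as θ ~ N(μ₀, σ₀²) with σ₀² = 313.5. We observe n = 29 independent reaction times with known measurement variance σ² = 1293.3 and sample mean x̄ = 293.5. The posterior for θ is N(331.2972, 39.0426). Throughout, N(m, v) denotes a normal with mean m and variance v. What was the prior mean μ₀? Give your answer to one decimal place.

μ₀ = 597.0

The posterior mean is a precision-weighted average: μ_n = (τ₀μ₀ + τ_data·x̄)/(τ₀+τ_data), with τ₀=1/σ₀² and τ_data=n/σ².
Here τ₀ = 1/313.5 = 0.003190 and τ_data = 29/1293.3 = 0.022423, so τ_n = 0.025613.
Rearranging for μ₀: μ₀ = (μ_n·τ_n − τ_data·x̄)/τ₀ = (331.2972·0.025613 − 0.022423·293.5) / 0.003190 = 1.904365/0.003190 ≈ 597.0.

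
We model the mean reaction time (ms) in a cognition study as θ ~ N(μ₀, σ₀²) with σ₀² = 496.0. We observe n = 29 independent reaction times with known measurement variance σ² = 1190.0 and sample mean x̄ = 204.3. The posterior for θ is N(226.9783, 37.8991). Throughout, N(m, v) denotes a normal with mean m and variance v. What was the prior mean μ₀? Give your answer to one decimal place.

With known observation variance, the Normal–Normal posterior has precision τ_n = τ₀ + n/σ² and mean μ_n = (τ₀μ₀ + (n/σ²)x̄)/τ_n.
Here τ₀ = 1/496.0 = 0.002016 and τ_data = 29/1190.0 = 0.024370, so τ_n = 0.026386.
Rearranging for μ₀: μ₀ = (μ_n·τ_n − τ_data·x̄)/τ₀ = (226.9783·0.026386 − 0.024370·204.3) / 0.002016 = 1.010258/0.002016 ≈ 501.1.

μ₀ = 501.1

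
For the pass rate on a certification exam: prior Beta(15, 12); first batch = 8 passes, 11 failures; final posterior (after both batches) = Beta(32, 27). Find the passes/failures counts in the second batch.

9 passes and 4 failures

Because Beta–binomial updating is additive in the counts, the combined data contributed (α_post−α_prior, β_post−β_prior) successes and failures.
Total across both batches: 32−15=17 passes, 27−12=15 failures.
Subtract the first batch: 17−8=9 passes and 15−11=4 failures.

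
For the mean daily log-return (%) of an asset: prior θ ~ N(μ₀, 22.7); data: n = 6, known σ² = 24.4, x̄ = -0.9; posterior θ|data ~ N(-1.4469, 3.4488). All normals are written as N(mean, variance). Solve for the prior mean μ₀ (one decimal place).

μ₀ = -4.5

With known observation variance, the Normal–Normal posterior has precision τ_n = τ₀ + n/σ² and mean μ_n = (τ₀μ₀ + (n/σ²)x̄)/τ_n.
Here τ₀ = 1/22.7 = 0.044053 and τ_data = 6/24.4 = 0.245902, so τ_n = 0.289955.
Rearranging for μ₀: μ₀ = (μ_n·τ_n − τ_data·x̄)/τ₀ = (-1.4469·0.289955 − 0.245902·-0.9) / 0.044053 = -0.198224/0.044053 ≈ -4.5.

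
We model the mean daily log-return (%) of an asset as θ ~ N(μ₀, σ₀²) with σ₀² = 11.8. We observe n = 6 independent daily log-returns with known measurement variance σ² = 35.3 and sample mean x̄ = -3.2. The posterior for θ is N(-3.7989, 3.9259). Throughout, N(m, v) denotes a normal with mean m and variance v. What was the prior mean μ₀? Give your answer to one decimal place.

μ₀ = -5.0

The posterior mean is a precision-weighted average: μ_n = (τ₀μ₀ + τ_data·x̄)/(τ₀+τ_data), with τ₀=1/σ₀² and τ_data=n/σ².
Here τ₀ = 1/11.8 = 0.084746 and τ_data = 6/35.3 = 0.169972, so τ_n = 0.254718.
Rearranging for μ₀: μ₀ = (μ_n·τ_n − τ_data·x̄)/τ₀ = (-3.7989·0.254718 − 0.169972·-3.2) / 0.084746 = -0.423738/0.084746 ≈ -5.0.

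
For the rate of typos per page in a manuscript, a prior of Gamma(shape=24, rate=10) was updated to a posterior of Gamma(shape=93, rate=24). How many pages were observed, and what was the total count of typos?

n = 14 pages with total 69 typos

A Gamma(α, β) prior (rate parametrization) on a Poisson rate with n observations summing to S gives posterior Gamma(α+S, β+n).
Matching: Σxᵢ = 93 − 24 = 69 and n = 24 − 10 = 14.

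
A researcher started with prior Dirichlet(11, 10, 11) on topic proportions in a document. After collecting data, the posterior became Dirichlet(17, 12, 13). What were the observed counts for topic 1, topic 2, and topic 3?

counts (6, 2, 2)

For a Dirichlet(α) prior with multinomial counts c, the posterior is Dirichlet(α + c) componentwise.
Counts are posterior − prior componentwise: 17−11=6, 12−10=2, 13−11=2.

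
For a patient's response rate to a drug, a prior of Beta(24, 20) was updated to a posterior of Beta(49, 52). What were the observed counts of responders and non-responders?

25 responders and 32 non-responders

Under Beta–binomial conjugacy the posterior parameters are (a+s, b+f).
Match parameters: s=49−24=25, f=52−20=32.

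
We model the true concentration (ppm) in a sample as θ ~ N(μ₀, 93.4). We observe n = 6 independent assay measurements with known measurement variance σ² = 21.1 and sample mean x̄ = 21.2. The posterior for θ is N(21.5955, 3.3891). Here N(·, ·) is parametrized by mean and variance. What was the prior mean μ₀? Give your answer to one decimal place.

The posterior mean is a precision-weighted average: μ_n = (τ₀μ₀ + τ_data·x̄)/(τ₀+τ_data), with τ₀=1/σ₀² and τ_data=n/σ².
Here τ₀ = 1/93.4 = 0.010707 and τ_data = 6/21.1 = 0.284360, so τ_n = 0.295067.
Rearranging for μ₀: μ₀ = (μ_n·τ_n − τ_data·x̄)/τ₀ = (21.5955·0.295067 − 0.284360·21.2) / 0.010707 = 0.343687/0.010707 ≈ 32.1.

μ₀ = 32.1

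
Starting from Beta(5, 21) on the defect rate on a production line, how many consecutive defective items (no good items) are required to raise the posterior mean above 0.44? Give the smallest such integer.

After k defective items and 0 good items the posterior is Beta(5+k, 21), with mean (5+k)/(5+21+k).
Set (5+k)/(26+k) > 0.44 and solve: k > (0.44·26 − 5)/(1 − 0.44) = 11.500.
The smallest integer exceeding 11.500 is 12.

k = 12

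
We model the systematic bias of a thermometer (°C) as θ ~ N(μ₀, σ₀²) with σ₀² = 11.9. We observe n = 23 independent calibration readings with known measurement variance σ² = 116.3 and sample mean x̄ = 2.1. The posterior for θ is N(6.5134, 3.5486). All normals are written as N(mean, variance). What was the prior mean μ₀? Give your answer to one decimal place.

μ₀ = 16.9

With known observation variance, the Normal–Normal posterior has precision τ_n = τ₀ + n/σ² and mean μ_n = (τ₀μ₀ + (n/σ²)x̄)/τ_n.
Here τ₀ = 1/11.9 = 0.084034 and τ_data = 23/116.3 = 0.197764, so τ_n = 0.281798.
Rearranging for μ₀: μ₀ = (μ_n·τ_n − τ_data·x̄)/τ₀ = (6.5134·0.281798 − 0.197764·2.1) / 0.084034 = 1.420159/0.084034 ≈ 16.9.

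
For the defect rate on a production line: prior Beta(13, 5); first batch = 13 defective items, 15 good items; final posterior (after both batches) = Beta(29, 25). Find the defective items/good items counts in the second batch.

Sequential conjugate updates are equivalent to a single update on the pooled data, so total successes = posterior α − prior α and total failures = posterior β − prior β.
Total across both batches: 29−13=16 defective items, 25−5=20 good items.
Subtract the first batch: 16−13=3 defective items and 20−15=5 good items.

3 defective items and 5 good items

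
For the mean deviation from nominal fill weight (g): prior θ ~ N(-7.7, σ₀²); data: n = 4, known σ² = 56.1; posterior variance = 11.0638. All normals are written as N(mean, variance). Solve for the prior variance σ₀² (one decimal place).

σ₀² = 52.4

For the Normal–Normal model with known σ², precisions add: τ_n = τ₀ + n/σ².
So 1/σ₀² = 1/11.0638 − 4/56.1 = 0.090385 − 0.071301 = 0.019084.
Hence σ₀² = 1/0.019084 ≈ 52.4.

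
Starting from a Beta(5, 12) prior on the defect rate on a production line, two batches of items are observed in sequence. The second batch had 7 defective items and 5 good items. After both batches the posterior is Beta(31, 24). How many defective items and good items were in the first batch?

19 defective items and 7 good items

Because Beta–binomial updating is additive in the counts, the combined data contributed (α_post−α_prior, β_post−β_prior) successes and failures.
Total across both batches: 31−5=26 defective items, 24−12=12 good items.
Subtract the second batch: 26−7=19 defective items and 12−5=7 good items.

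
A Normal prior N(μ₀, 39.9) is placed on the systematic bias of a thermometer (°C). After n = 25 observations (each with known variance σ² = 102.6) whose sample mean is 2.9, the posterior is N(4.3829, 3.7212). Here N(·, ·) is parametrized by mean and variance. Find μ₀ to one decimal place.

μ₀ = 18.8

With known observation variance, the Normal–Normal posterior has precision τ_n = τ₀ + n/σ² and mean μ_n = (τ₀μ₀ + (n/σ²)x̄)/τ_n.
Here τ₀ = 1/39.9 = 0.025063 and τ_data = 25/102.6 = 0.243665, so τ_n = 0.268728.
Rearranging for μ₀: μ₀ = (μ_n·τ_n − τ_data·x̄)/τ₀ = (4.3829·0.268728 − 0.243665·2.9) / 0.025063 = 0.471179/0.025063 ≈ 18.8.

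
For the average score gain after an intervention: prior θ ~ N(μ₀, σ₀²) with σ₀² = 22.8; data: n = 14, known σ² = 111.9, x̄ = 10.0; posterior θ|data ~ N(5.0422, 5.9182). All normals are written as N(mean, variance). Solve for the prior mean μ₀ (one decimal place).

With known observation variance, the Normal–Normal posterior has precision τ_n = τ₀ + n/σ² and mean μ_n = (τ₀μ₀ + (n/σ²)x̄)/τ_n.
Here τ₀ = 1/22.8 = 0.043860 and τ_data = 14/111.9 = 0.125112, so τ_n = 0.168972.
Rearranging for μ₀: μ₀ = (μ_n·τ_n − τ_data·x̄)/τ₀ = (5.0422·0.168972 − 0.125112·10.0) / 0.043860 = -0.399129/0.043860 ≈ -9.1.

μ₀ = -9.1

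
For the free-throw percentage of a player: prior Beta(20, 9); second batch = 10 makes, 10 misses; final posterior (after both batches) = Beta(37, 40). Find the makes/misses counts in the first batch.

Sequential conjugate updates are equivalent to a single update on the pooled data, so total successes = posterior α − prior α and total failures = posterior β − prior β.
Total across both batches: 37−20=17 makes, 40−9=31 misses.
Subtract the second batch: 17−10=7 makes and 31−10=21 misses.

7 makes and 21 misses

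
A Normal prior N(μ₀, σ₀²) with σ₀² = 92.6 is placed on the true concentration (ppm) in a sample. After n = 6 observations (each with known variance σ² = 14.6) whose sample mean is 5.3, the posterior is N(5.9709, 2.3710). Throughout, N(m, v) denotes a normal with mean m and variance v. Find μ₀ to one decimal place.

The posterior mean is a precision-weighted average: μ_n = (τ₀μ₀ + τ_data·x̄)/(τ₀+τ_data), with τ₀=1/σ₀² and τ_data=n/σ².
Here τ₀ = 1/92.6 = 0.010799 and τ_data = 6/14.6 = 0.410959, so τ_n = 0.421758.
Rearranging for μ₀: μ₀ = (μ_n·τ_n − τ_data·x̄)/τ₀ = (5.9709·0.421758 − 0.410959·5.3) / 0.010799 = 0.340192/0.010799 ≈ 31.5.

μ₀ = 31.5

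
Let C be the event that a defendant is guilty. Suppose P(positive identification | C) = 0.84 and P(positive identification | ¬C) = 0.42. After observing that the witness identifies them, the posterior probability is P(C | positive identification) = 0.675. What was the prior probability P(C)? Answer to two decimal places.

P(C) = 0.51

In odds form, posterior odds = prior odds × likelihood ratio, so prior odds = posterior odds ÷ LR.
Posterior odds = 0.675/(1−0.675) = 2.0769. LR = 0.84/0.42 = 2.0000.
Prior odds = 2.0769/2.0000 = 1.0385, so P(C) = 1.0385/(1+1.0385) ≈ 0.51.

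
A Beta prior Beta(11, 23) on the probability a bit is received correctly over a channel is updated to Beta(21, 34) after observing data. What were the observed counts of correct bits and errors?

10 correct bits and 11 errors

Under Beta–binomial conjugacy the posterior parameters are (α+s, β+f).
Match parameters: s=21−11=10, f=34−23=11.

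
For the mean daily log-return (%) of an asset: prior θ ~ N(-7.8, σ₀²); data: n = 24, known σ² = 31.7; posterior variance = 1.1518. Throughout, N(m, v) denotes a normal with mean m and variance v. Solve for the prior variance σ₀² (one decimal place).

Posterior precision equals prior precision plus data precision: 1/σ_n² = 1/σ₀² + n/σ².
So 1/σ₀² = 1/1.1518 − 24/31.7 = 0.868206 − 0.757098 = 0.111108.
Hence σ₀² = 1/0.111108 ≈ 9.0.

σ₀² = 9.0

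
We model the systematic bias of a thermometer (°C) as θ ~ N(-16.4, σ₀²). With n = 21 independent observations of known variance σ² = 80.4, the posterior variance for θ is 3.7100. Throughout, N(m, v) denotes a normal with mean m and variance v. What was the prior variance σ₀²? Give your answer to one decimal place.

For the Normal–Normal model with known σ², precisions add: τ_n = τ₀ + n/σ².
So 1/σ₀² = 1/3.7100 − 21/80.4 = 0.269542 − 0.261194 = 0.008348.
Hence σ₀² = 1/0.008348 ≈ 119.8.

σ₀² = 119.8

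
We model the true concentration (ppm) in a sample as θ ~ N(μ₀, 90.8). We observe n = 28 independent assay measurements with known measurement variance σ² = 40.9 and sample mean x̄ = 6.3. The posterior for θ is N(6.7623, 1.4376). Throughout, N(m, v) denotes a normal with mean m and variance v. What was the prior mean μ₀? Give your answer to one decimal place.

μ₀ = 35.5

The posterior mean is a precision-weighted average: μ_n = (τ₀μ₀ + τ_data·x̄)/(τ₀+τ_data), with τ₀=1/σ₀² and τ_data=n/σ².
Here τ₀ = 1/90.8 = 0.011013 and τ_data = 28/40.9 = 0.684597, so τ_n = 0.695610.
Rearranging for μ₀: μ₀ = (μ_n·τ_n − τ_data·x̄)/τ₀ = (6.7623·0.695610 − 0.684597·6.3) / 0.011013 = 0.390962/0.011013 ≈ 35.5.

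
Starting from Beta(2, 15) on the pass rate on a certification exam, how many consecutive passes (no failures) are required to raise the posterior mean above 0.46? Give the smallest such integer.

k = 11

After k passes and 0 failures the posterior is Beta(2+k, 15), with mean (2+k)/(2+15+k).
Set (2+k)/(17+k) > 0.46 and solve: k > (0.46·17 − 2)/(1 − 0.46) = 10.778.
The smallest integer exceeding 10.778 is 11, and checking k=11: (13)/(28) = 0.4643 > 0.46.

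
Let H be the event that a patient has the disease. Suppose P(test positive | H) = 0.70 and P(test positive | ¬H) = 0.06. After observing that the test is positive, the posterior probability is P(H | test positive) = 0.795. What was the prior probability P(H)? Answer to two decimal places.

In odds form, posterior odds = prior odds × likelihood ratio, so prior odds = posterior odds ÷ LR.
Posterior odds = 0.795/(1−0.795) = 3.8780. LR = 0.70/0.06 = 11.6667.
Prior odds = 3.8780/11.6667 = 0.3324, so P(H) = 0.3324/(1+0.3324) ≈ 0.25.

P(H) = 0.25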